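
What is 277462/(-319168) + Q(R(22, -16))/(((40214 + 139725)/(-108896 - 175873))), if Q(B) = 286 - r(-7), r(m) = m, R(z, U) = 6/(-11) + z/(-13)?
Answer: -13340223913537/28715385376 ≈ -464.57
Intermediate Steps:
R(z, U) = -6/11 - z/13 (R(z, U) = 6*(-1/11) + z*(-1/13) = -6/11 - z/13)
Q(B) = 293 (Q(B) = 286 - 1*(-7) = 286 + 7 = 293)
277462/(-319168) + Q(R(22, -16))/(((40214 + 139725)/(-108896 - 175873))) = 277462/(-319168) + 293/(((40214 + 139725)/(-108896 - 175873))) = 277462*(-1/319168) + 293/((179939/(-284769))) = -138731/159584 + 293/((179939*(-1/284769))) = -138731/159584 + 293/(-179939/284769) = -138731/159584 + 293*(-284769/179939) = -138731/159584 - 83437317/179939 = -13340223913537/28715385376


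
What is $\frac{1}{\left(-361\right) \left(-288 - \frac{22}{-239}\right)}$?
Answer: $\frac{239}{24840410} \approx 9.6214 \cdot 10^{-6}$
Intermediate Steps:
$\frac{1}{\left(-361\right) \left(-288 - \frac{22}{-239}\right)} = \frac{1}{\left(-361\right) \left(-288 - - \frac{22}{239}\right)} = \frac{1}{\left(-361\right) \left(-288 + \frac{22}{239}\right)} = \frac{1}{\left(-361\right) \left(- \frac{68810}{239}\right)} = \frac{1}{\frac{24840410}{239}} = \frac{239}{24840410}$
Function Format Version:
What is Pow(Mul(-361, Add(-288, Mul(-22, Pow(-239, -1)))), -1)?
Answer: Rational(239, 24840410) ≈ 9.6214e-6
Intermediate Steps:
Pow(Mul(-361, Add(-288, Mul(-22, Pow(-239, -1)))), -1) = Pow(Mul(-361, Add(-288, Mul(-22, Rational(-1, 239)))), -1) = Pow(Mul(-361, Add(-288, Rational(22, 239))), -1) = Pow(Mul(-361, Rational(-68810, 239)), -1) = Pow(Rational(24840410, 239), -1) = Rational(239, 24840410)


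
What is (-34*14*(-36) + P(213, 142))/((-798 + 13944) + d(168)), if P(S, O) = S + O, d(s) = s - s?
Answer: 17491/13146 ≈ 1.3305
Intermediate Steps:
d(s) = 0
P(S, O) = O + S
(-34*14*(-36) + P(213, 142))/((-798 + 13944) + d(168)) = (-34*14*(-36) + (142 + 213))/((-798 + 13944) + 0) = (-476*(-36) + 355)/(13146 + 0) = (17136 + 355)/13146 = 17491*(1/13146) = 17491/13146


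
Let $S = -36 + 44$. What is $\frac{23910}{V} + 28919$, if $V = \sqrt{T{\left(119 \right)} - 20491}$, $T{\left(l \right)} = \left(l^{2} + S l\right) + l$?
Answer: $28919 - \frac{7970 i \sqrt{5259}}{1753} \approx 28919.0 - 329.71 i$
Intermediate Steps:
$S = 8$
$T{\left(l \right)} = l^{2} + 9 l$ ($T{\left(l \right)} = \left(l^{2} + 8 l\right) + l = l^{2} + 9 l$)
$V = i \sqrt{5259}$ ($V = \sqrt{119 \left(9 + 119\right) - 20491} = \sqrt{119 \cdot 128 - 20491} = \sqrt{15232 - 20491} = \sqrt{-5259} = i \sqrt{5259} \approx 72.519 i$)
$\frac{23910}{V} + 28919 = \frac{23910}{i \sqrt{5259}} + 28919 = 23910 \left(- \frac{i \sqrt{5259}}{5259}\right) + 28919 = - \frac{7970 i \sqrt{5259}}{1753} + 28919 = 28919 - \frac{7970 i \sqrt{5259}}{1753}$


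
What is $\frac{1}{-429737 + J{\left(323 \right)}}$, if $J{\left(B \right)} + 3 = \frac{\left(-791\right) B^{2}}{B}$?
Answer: $- \frac{1}{685233} \approx -1.4594 \cdot 10^{-6}$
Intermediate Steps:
$J{\left(B \right)} = -3 - 791 B$ ($J{\left(B \right)} = -3 + \frac{\left(-791\right) B^{2}}{B} = -3 - 791 B$)
$\frac{1}{-429737 + J{\left(323 \right)}} = \frac{1}{-429737 - 255496} = \frac{1}{-685233} = - \frac{1}{685233}$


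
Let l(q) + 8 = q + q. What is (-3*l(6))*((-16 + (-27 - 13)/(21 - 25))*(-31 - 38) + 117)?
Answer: -6372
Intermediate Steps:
l(q) = -8 + 2*q (l(q) = -8 + (q + q) = -8 + 2*q)
(-3*l(6))*((-16 + (-27 - 13)/(21 - 25))*(-31 - 38) + 117) = (-3*(-8 + 2*6))*((-16 + (-27 - 13)/(21 - 25))*(-31 - 38) + 117) = (-3*(-8 + 12))*((-16 - 40/(-4))*(-69) + 117) = (-3*4)*((-16 - 40*(-1/4))*(-69) + 117) = -12*((-16 + 10)*(-69) + 117) = -12*(-6*(-69) + 117) = -12*(414 + 117) = -12*531 = -6372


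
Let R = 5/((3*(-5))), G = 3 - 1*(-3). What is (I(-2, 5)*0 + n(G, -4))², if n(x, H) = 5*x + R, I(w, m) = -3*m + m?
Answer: 7921/9 ≈ 880.11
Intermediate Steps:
G = 6 (G = 3 + 3 = 6)
I(w, m) = -2*m
R = -⅓ (R = 5/(-15) = 5*(-1/15) = -⅓ ≈ -0.33333)
n(x, H) = -⅓ + 5*x (n(x, H) = 5*x - ⅓ = -⅓ + 5*x)
(I(-2, 5)*0 + n(G, -4))² = (-2*5*0 + (-⅓ + 5*6))² = (-10*0 + (-⅓ + 30))² = (0 + 89/3)² = (89/3)² = 7921/9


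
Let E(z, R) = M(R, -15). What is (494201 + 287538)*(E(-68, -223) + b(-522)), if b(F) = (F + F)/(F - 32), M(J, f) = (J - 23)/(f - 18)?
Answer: 22245164984/3047 ≈ 7.3007e+6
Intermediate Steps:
M(J, f) = (-23 + J)/(-18 + f)
E(z, R) = 23/33 - R/33 (E(z, R) = (-23 + R)/(-18 - 15) = (-23 + R)/(-33) = -(-23 + R)/33 = 23/33 - R/33)
b(F) = 2*F/(-32 + F) (b(F) = (2*F)/(-32 + F) = 2*F/(-32 + F))
(494201 + 287538)*(E(-68, -223) + b(-522)) = (494201 + 287538)*((23/33 - 1/33*(-223)) + 2*(-522)/(-32 - 522)) = 781739*((23/33 + 223/33) + 2*(-522)/(-554)) = 781739*(82/11 + 2*(-522)*(-1/554)) = 781739*(82/11 + 522/277) = 781739*(28456/3047) = 22245164984/3047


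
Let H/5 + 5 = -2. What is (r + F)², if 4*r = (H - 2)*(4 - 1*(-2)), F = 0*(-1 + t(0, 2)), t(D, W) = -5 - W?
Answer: 12321/4 ≈ 3080.3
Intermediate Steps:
H = -35 (H = -25 + 5*(-2) = -25 - 10 = -35)
F = 0 (F = 0*(-1 + (-5 - 1*2)) = 0*(-1 + (-5 - 2)) = 0*(-1 - 7) = 0*(-8) = 0)
r = -111/2 (r = ((-35 - 2)*(4 - 1*(-2)))/4 = (-37*(4 + 2))/4 = (-37*6)/4 = (¼)*(-222) = -111/2 ≈ -55.500)
(r + F)² = (-111/2 + 0)² = (-111/2)² = 12321/4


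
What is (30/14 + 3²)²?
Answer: 6084/49 ≈ 124.16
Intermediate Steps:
(30/14 + 3²)² = (30*(1/14) + 9)² = (15/7 + 9)² = (78/7)² = 6084/49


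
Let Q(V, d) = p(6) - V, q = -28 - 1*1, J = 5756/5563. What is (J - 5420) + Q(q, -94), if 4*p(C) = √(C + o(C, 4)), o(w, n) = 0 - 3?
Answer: -29984377/5563 + √3/4 ≈ -5389.5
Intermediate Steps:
o(w, n) = -3
J = 5756/5563 (J = 5756*(1/5563) = 5756/5563 ≈ 1.0347)
p(C) = √(-3 + C)/4 (p(C) = √(C - 3)/4 = √(-3 + C)/4)
q = -29 (q = -28 - 1 = -29)
Q(V, d) = -V + √3/4 (Q(V, d) = √(-3 + 6)/4 - V = √3/4 - V = -V + √3/4)
(J - 5420) + Q(q, -94) = (5756/5563 - 5420) + (-1*(-29) + √3/4) = -30145704/5563 + (29 + √3/4) = -29984377/5563 + √3/4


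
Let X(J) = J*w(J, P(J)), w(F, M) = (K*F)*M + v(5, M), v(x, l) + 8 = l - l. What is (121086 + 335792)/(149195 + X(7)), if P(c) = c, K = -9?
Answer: 228439/73026 ≈ 3.1282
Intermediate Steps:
v(x, l) = -8 (v(x, l) = -8 + (l - l) = -8 + 0 = -8)
w(F, M) = -8 - 9*F*M (w(F, M) = (-9*F)*M - 8 = -9*F*M - 8 = -8 - 9*F*M)
X(J) = J*(-8 - 9*J**2) (X(J) = J*(-8 - 9*J*J) = J*(-8 - 9*J**2))
(121086 + 335792)/(149195 + X(7)) = (121086 + 335792)/(149195 + 7*(-8 - 9*7**2)) = 456878/(149195 + 7*(-8 - 9*49)) = 456878/(149195 + 7*(-8 - 441)) = 456878/(149195 + 7*(-449)) = 456878/(149195 - 3143) = 456878/146052 = 456878*(1/146052) = 228439/73026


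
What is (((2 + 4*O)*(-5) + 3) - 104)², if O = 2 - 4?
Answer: 5041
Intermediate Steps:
O = -2
(((2 + 4*O)*(-5) + 3) - 104)² = (((2 + 4*(-2))*(-5) + 3) - 104)² = (((2 - 8)*(-5) + 3) - 104)² = ((-6*(-5) + 3) - 104)² = ((30 + 3) - 104)² = (33 - 104)² = (-71)² = 5041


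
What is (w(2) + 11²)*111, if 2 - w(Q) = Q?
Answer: 13431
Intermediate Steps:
w(Q) = 2 - Q
(w(2) + 11²)*111 = ((2 - 1*2) + 11²)*111 = ((2 - 2) + 121)*111 = (0 + 121)*111 = 121*111 = 13431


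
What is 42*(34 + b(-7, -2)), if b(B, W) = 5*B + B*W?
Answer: 546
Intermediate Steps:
42*(34 + b(-7, -2)) = 42*(34 - 7*(5 - 2)) = 42*(34 - 7*3) = 42*(34 - 21) = 42*13 = 546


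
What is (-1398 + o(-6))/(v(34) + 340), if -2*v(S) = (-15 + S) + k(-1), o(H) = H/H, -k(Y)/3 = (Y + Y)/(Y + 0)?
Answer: -2794/667 ≈ -4.1889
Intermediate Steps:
k(Y) = -6 (k(Y) = -3*(Y + Y)/(Y + 0) = -3*2*Y/Y = -3*2 = -6)
o(H) = 1
v(S) = 21/2 - S/2 (v(S) = -((-15 + S) - 6)/2 = -(-21 + S)/2 = 21/2 - S/2)
(-1398 + o(-6))/(v(34) + 340) = (-1398 + 1)/((21/2 - ½*34) + 340) = -1397/((21/2 - 17) + 340) = -1397/(-13/2 + 340) = -1397/667/2 = -1397*2/667 = -2794/667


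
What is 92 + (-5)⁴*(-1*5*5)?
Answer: -15533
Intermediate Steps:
92 + (-5)⁴*(-1*5*5) = 92 + 625*(-5*5) = 92 + 625*(-25) = 92 - 15625 = -15533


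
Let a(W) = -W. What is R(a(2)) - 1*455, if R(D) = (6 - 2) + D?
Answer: -453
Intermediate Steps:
R(D) = 4 + D
R(a(2)) - 1*455 = (4 - 1*2) - 1*455 = (4 - 2) - 455 = 2 - 455 = -453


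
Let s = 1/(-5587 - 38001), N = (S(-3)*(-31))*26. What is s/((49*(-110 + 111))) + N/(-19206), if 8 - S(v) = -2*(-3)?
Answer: 1721454869/20510202636 ≈ 0.083932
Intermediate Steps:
S(v) = 2 (S(v) = 8 - (-2)*(-3) = 8 - 1*6 = 8 - 6 = 2)
N = -1612 (N = (2*(-31))*26 = -62*26 = -1612)
s = -1/43588 (s = 1/(-43588) = -1/43588 ≈ -2.2942e-5)
s/((49*(-110 + 111))) + N/(-19206) = -1/(49*(-110 + 111))/43588 - 1612/(-19206) = -1/(43588*(49*1)) - 1612*(-1/19206) = -1/43588/49 + 806/9603 = -1/43588*1/49 + 806/9603 = -1/2135812 + 806/9603 = 1721454869/20510202636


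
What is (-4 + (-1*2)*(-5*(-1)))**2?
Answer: 196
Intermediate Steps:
(-4 + (-1*2)*(-5*(-1)))**2 = (-4 - 2*5)**2 = (-4 - 10)**2 = (-14)**2 = 196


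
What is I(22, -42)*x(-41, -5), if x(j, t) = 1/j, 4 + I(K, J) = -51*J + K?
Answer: -2160/41 ≈ -52.683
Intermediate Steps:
I(K, J) = -4 + K - 51*J (I(K, J) = -4 + (-51*J + K) = -4 + (K - 51*J) = -4 + K - 51*J)
I(22, -42)*x(-41, -5) = (-4 + 22 - 51*(-42))/(-41) = (-4 + 22 + 2142)*(-1/41) = 2160*(-1/41) = -2160/41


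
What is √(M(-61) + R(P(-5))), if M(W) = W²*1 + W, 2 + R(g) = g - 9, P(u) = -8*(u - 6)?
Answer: √3737 ≈ 61.131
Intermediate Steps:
P(u) = 48 - 8*u (P(u) = -8*(-6 + u) = 48 - 8*u)
R(g) = -11 + g (R(g) = -2 + (g - 9) = -2 + (-9 + g) = -11 + g)
M(W) = W + W² (M(W) = W² + W = W + W²)
√(M(-61) + R(P(-5))) = √(-61*(1 - 61) + (-11 + (48 - 8*(-5)))) = √(-61*(-60) + (-11 + (48 + 40))) = √(3660 + (-11 + 88)) = √(3660 + 77) = √3737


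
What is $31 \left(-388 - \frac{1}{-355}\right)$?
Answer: $- \frac{4269909}{355} \approx -12028.0$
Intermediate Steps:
$31 \left(-388 - \frac{1}{-355}\right) = 31 \left(-388 - - \frac{1}{355}\right) = 31 \left(-388 + \frac{1}{355}\right) = 31 \left(- \frac{137739}{355}\right) = - \frac{4269909}{355}$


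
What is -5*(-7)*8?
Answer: 280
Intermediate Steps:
-5*(-7)*8 = 35*8 = 280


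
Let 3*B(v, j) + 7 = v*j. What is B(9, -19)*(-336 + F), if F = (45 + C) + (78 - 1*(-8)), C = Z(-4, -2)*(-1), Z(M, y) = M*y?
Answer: 12638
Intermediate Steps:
C = -8 (C = -4*(-2)*(-1) = 8*(-1) = -8)
B(v, j) = -7/3 + j*v/3 (B(v, j) = -7/3 + (v*j)/3 = -7/3 + (j*v)/3 = -7/3 + j*v/3)
F = 123 (F = (45 - 8) + (78 - 1*(-8)) = 37 + (78 + 8) = 37 + 86 = 123)
B(9, -19)*(-336 + F) = (-7/3 + (⅓)*(-19)*9)*(-336 + 123) = (-7/3 - 57)*(-213) = -178/3*(-213) = 12638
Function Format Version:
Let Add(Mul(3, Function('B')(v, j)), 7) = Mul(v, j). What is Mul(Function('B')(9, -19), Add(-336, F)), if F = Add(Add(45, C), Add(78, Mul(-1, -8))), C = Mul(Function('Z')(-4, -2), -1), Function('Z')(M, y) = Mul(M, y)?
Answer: 12638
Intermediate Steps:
C = -8 (C = Mul(Mul(-4, -2), -1) = Mul(8, -1) = -8)
Function('B')(v, j) = Add(Rational(-7, 3), Mul(Rational(1, 3), j, v)) (Function('B')(v, j) = Add(Rational(-7, 3), Mul(Rational(1, 3), Mul(v, j))) = Add(Rational(-7, 3), Mul(Rational(1, 3), Mul(j, v))) = Add(Rational(-7, 3), Mul(Rational(1, 3), j, v)))
F = 123 (F = Add(Add(45, -8), Add(78, Mul(-1, -8))) = Add(37, Add(78, 8)) = Add(37, 86) = 123)
Mul(Function('B')(9, -19), Add(-336, F)) = Mul(Add(Rational(-7, 3), Mul(Rational(1, 3), -19, 9)), Add(-336, 123)) = Mul(Add(Rational(-7, 3), -57), -213) = Mul(Rational(-178, 3), -213) = 12638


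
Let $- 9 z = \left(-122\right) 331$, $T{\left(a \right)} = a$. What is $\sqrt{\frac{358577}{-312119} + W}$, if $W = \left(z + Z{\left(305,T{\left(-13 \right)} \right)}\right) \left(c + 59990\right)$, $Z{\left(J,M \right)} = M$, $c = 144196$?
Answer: $\frac{\sqrt{800929108867929483723}}{936357} \approx 30224.0$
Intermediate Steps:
$z = \frac{40382}{9}$ ($z = - \frac{\left(-122\right) 331}{9} = \left(- \frac{1}{9}\right) \left(-40382\right) = \frac{40382}{9} \approx 4486.9$)
$W = \frac{2740516430}{3}$ ($W = \left(\frac{40382}{9} - 13\right) \left(144196 + 59990\right) = \frac{40265}{9} \cdot 204186 = \frac{2740516430}{3} \approx 9.1351 \cdot 10^{8}$)
$\sqrt{\frac{358577}{-312119} + W} = \sqrt{\frac{358577}{-312119} + \frac{2740516430}{3}} = \sqrt{358577 \left(- \frac{1}{312119}\right) + \frac{2740516430}{3}} = \sqrt{- \frac{358577}{312119} + \frac{2740516430}{3}} = \sqrt{\frac{855367246539439}{936357}} = \frac{\sqrt{800929108867929483723}}{936357}$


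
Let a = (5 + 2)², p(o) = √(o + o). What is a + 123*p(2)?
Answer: 295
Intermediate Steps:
p(o) = √2*√o (p(o) = √(2*o) = √2*√o)
a = 49 (a = 7² = 49)
a + 123*p(2) = 49 + 123*(√2*√2) = 49 + 123*2 = 49 + 246 = 295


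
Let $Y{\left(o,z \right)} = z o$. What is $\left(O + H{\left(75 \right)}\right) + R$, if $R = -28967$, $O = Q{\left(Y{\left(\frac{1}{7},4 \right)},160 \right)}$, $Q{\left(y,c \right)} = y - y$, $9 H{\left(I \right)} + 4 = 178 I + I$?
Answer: $- \frac{247282}{9} \approx -27476.0$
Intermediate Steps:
$H{\left(I \right)} = - \frac{4}{9} + \frac{179 I}{9}$ ($H{\left(I \right)} = - \frac{4}{9} + \frac{178 I + I}{9} = - \frac{4}{9} + \frac{179 I}{9}$)
$Y{\left(o,z \right)} = o z$
$Q{\left(y,c \right)} = 0$
$O = 0$
$\left(O + H{\left(75 \right)}\right) + R = \left(0 + \left(- \frac{4}{9} + \frac{179}{9} \cdot 75\right)\right) - 28967 = \left(0 + \left(- \frac{4}{9} + \frac{4475}{3}\right)\right) - 28967 = \left(0 + \frac{13421}{9}\right) - 28967 = \frac{13421}{9} - 28967 = - \frac{247282}{9}$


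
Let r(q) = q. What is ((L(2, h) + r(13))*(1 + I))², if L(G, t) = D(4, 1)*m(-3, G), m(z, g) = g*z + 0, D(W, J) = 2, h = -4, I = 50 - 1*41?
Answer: 100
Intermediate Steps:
I = 9 (I = 50 - 41 = 9)
m(z, g) = g*z
L(G, t) = -6*G (L(G, t) = 2*(G*(-3)) = 2*(-3*G) = -6*G)
((L(2, h) + r(13))*(1 + I))² = ((-6*2 + 13)*(1 + 9))² = ((-12 + 13)*10)² = (1*10)² = 10² = 100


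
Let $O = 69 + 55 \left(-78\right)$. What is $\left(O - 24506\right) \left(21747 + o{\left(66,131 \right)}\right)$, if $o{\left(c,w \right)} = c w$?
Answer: $-873099711$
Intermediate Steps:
$O = -4221$ ($O = 69 - 4290 = -4221$)
$\left(O - 24506\right) \left(21747 + o{\left(66,131 \right)}\right) = \left(-4221 - 24506\right) \left(21747 + 66 \cdot 131\right) = - 28727 \left(21747 + 8646\right) = \left(-28727\right) 30393 = -873099711$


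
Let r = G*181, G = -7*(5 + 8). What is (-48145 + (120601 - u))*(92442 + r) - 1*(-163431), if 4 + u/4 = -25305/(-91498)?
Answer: 251887117916197/45749 ≈ 5.5059e+9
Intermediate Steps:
G = -91 (G = -7*13 = -91)
u = -681374/45749 (u = -16 + 4*(-25305/(-91498)) = -16 + 4*(-25305*(-1/91498)) = -16 + 4*(25305/91498) = -16 + 50610/45749 = -681374/45749 ≈ -14.894)
r = -16471 (r = -91*181 = -16471)
(-48145 + (120601 - u))*(92442 + r) - 1*(-163431) = (-48145 + (120601 - 1*(-681374/45749)))*(92442 - 16471) - 1*(-163431) = (-48145 + (120601 + 681374/45749))*75971 + 163431 = (-48145 + 5518056523/45749)*75971 + 163431 = (3315470918/45749)*75971 + 163431 = 251879641111378/45749 + 163431 = 251887117916197/45749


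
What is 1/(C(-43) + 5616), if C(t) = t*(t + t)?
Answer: 1/9314 ≈ 0.00010737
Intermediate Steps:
C(t) = 2*t² (C(t) = t*(2*t) = 2*t²)
1/(C(-43) + 5616) = 1/(2*(-43)² + 5616) = 1/(2*1849 + 5616) = 1/(3698 + 5616) = 1/9314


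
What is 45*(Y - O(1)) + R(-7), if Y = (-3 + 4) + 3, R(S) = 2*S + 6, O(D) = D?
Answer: 127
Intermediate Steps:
R(S) = 6 + 2*S
Y = 4 (Y = 1 + 3 = 4)
45*(Y - O(1)) + R(-7) = 45*(4 - 1*1) + (6 + 2*(-7)) = 45*(4 - 1) + (6 - 14) = 45*3 - 8 = 135 - 8 = 127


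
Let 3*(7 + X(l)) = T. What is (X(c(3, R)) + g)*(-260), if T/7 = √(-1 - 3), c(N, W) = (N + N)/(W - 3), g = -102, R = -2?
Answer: 28340 - 3640*I/3 ≈ 28340.0 - 1213.3*I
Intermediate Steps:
c(N, W) = 2*N/(-3 + W) (c(N, W) = (2*N)/(-3 + W) = 2*N/(-3 + W))
T = 14*I (T = 7*√(-1 - 3) = 7*√(-4) = 7*(2*I) = 14*I ≈ 14.0*I)
X(l) = -7 + 14*I/3 (X(l) = -7 + (14*I)/3 = -7 + 14*I/3)
(X(c(3, R)) + g)*(-260) = ((-7 + 14*I/3) - 102)*(-260) = (-109 + 14*I/3)*(-260) = 28340 - 3640*I/3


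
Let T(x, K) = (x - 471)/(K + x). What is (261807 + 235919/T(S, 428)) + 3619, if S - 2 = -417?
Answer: 232100489/886 ≈ 2.6196e+5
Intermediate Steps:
S = -415 (S = 2 - 417 = -415)
T(x, K) = (-471 + x)/(K + x)
(261807 + 235919/T(S, 428)) + 3619 = (261807 + 235919/(((-471 - 415)/(428 - 415)))) + 3619 = (261807 + 235919/((-886/13))) + 3619 = (261807 + 235919/(((1/13)*(-886)))) + 3619 = (261807 + 235919/(-886/13)) + 3619 = (261807 + 235919*(-13/886)) + 3619 = (261807 - 3066947/886) + 3619 = 228894055/886 + 3619 = 232100489/886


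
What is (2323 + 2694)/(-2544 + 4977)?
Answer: 5017/2433 ≈ 2.0621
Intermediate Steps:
(2323 + 2694)/(-2544 + 4977) = 5017/2433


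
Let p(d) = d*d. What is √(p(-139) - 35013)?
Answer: 2*I*√3923 ≈ 125.27*I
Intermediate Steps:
p(d) = d²
√(p(-139) - 35013) = √((-139)² - 35013) = √(19321 - 35013) = √(-15692) = 2*I*√3923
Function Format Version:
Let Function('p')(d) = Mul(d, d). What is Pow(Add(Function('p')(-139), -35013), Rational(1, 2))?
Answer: Mul(2, I, Pow(3923, Rational(1, 2))) ≈ Mul(125.27, I)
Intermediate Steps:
Function('p')(d) = Pow(d, 2)
Pow(Add(Function('p')(-139), -35013), Rational(1, 2)) = Pow(Add(Pow(-139, 2), -35013), Rational(1, 2)) = Pow(Add(19321, -35013), Rational(1, 2)) = Pow(-15692, Rational(1, 2)) = Mul(2, I, Pow(3923, Rational(1, 2)))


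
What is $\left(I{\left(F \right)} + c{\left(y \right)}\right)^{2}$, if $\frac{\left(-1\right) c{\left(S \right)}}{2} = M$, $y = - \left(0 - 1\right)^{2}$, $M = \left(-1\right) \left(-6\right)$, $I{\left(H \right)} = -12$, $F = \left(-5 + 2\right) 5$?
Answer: $576$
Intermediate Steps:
$F = -15$ ($F = \left(-3\right) 5 = -15$)
$M = 6$
$y = -1$ ($y = - \left(-1\right)^{2} = \left(-1\right) 1 = -1$)
$c{\left(S \right)} = -12$ ($c{\left(S \right)} = \left(-2\right) 6 = -12$)
$\left(I{\left(F \right)} + c{\left(y \right)}\right)^{2} = \left(-12 - 12\right)^{2} = \left(-24\right)^{2} = 576$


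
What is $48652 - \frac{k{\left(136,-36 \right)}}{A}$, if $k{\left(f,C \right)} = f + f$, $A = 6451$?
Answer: $\frac{313853780}{6451} \approx 48652.0$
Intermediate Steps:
$k{\left(f,C \right)} = 2 f$
$48652 - \frac{k{\left(136,-36 \right)}}{A} = 48652 - \frac{2 \cdot 136}{6451} = 48652 - 272 \cdot \frac{1}{6451} = 48652 - \frac{272}{6451} = \frac{313853780}{6451}$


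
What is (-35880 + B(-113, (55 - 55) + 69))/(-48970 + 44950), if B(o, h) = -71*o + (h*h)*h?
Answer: -75163/1005 ≈ -74.789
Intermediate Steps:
B(o, h) = h³ - 71*o (B(o, h) = -71*o + h²*h = -71*o + h³ = h³ - 71*o)
(-35880 + B(-113, (55 - 55) + 69))/(-48970 + 44950) = (-35880 + (((55 - 55) + 69)³ - 71*(-113)))/(-48970 + 44950) = (-35880 + ((0 + 69)³ + 8023))/(-4020) = (-35880 + (69³ + 8023))*(-1/4020) = (-35880 + (328509 + 8023))*(-1/4020) = (-35880 + 336532)*(-1/4020) = 300652*(-1/4020) = -75163/1005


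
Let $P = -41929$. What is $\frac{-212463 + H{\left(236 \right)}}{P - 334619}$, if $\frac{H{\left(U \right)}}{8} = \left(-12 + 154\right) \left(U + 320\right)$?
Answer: $- \frac{419153}{376548} \approx -1.1131$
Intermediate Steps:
$H{\left(U \right)} = 363520 + 1136 U$ ($H{\left(U \right)} = 8 \left(-12 + 154\right) \left(U + 320\right) = 8 \cdot 142 \left(320 + U\right) = 8 \left(45440 + 142 U\right) = 363520 + 1136 U$)
$\frac{-212463 + H{\left(236 \right)}}{P - 334619} = \frac{-212463 + \left(363520 + 1136 \cdot 236\right)}{-41929 - 334619} = \frac{-212463 + \left(363520 + 268096\right)}{-376548} = \left(-212463 + 631616\right) \left(- \frac{1}{376548}\right) = 419153 \left(- \frac{1}{376548}\right) = - \frac{419153}{376548}$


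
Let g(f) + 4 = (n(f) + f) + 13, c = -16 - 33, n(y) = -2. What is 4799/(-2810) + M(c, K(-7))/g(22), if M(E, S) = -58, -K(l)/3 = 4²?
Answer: -10419/2810 ≈ -3.7078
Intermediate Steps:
K(l) = -48 (K(l) = -3*4² = -3*16 = -48)
c = -49
g(f) = 7 + f (g(f) = -4 + ((-2 + f) + 13) = -4 + (11 + f) = 7 + f)
4799/(-2810) + M(c, K(-7))/g(22) = 4799/(-2810) - 58/(7 + 22) = 4799*(-1/2810) - 58/29 = -4799/2810 - 58*1/29 = -4799/2810 - 2 = -10419/2810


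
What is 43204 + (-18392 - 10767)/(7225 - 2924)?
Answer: 185791245/4301 ≈ 43197.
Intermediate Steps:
43204 + (-18392 - 10767)/(7225 - 2924) = 43204 - 29159/4301 = 185791245/4301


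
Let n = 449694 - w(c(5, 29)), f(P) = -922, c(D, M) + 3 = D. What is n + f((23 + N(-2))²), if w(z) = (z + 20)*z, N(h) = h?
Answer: 448728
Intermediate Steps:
c(D, M) = -3 + D
w(z) = z*(20 + z) (w(z) = (20 + z)*z = z*(20 + z))
n = 449650 (n = 449694 - (-3 + 5)*(20 + (-3 + 5)) = 449694 - 2*(20 + 2) = 449694 - 2*22 = 449694 - 1*44 = 449694 - 44 = 449650)
n + f((23 + N(-2))²) = 449650 - 922 = 448728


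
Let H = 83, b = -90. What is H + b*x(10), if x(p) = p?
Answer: -817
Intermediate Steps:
H + b*x(10) = 83 - 90*10 = 83 - 900 = -817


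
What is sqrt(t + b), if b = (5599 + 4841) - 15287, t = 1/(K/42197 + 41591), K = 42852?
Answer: 2*I*sqrt(3732468154070747351091)/1755058279 ≈ 69.62*I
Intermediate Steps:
t = 42197/1755058279 (t = 1/(42852/42197 + 41591) = 1/(1755058279/42197) = 42197/1755058279 ≈ 2.4043e-5)
b = -4847 (b = 10440 - 15287 = -4847)
sqrt(t + b) = sqrt(42197/1755058279 - 4847) = sqrt(-8506767436116/1755058279) = 2*I*sqrt(3732468154070747351091)/1755058279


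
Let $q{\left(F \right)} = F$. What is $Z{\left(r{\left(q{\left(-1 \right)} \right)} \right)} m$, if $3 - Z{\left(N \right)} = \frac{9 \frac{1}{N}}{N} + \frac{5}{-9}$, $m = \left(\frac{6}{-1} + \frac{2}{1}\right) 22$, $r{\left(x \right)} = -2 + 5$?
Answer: $- \frac{2024}{9} \approx -224.89$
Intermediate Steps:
$r{\left(x \right)} = 3$
$m = -88$ ($m = \left(6 \left(-1\right) + 2 \cdot 1\right) 22 = \left(-6 + 2\right) 22 = \left(-4\right) 22 = -88$)
$Z{\left(N \right)} = \frac{32}{9} - \frac{9}{N^{2}}$ ($Z{\left(N \right)} = 3 - \left(\frac{9 \frac{1}{N}}{N} + \frac{5}{-9}\right) = 3 - \left(\frac{9}{N^{2}} + 5 \left(- \frac{1}{9}\right)\right) = 3 - \left(\frac{9}{N^{2}} - \frac{5}{9}\right) = 3 - \left(- \frac{5}{9} + \frac{9}{N^{2}}\right) = 3 + \left(\frac{5}{9} - \frac{9}{N^{2}}\right) = \frac{32}{9} - \frac{9}{N^{2}}$)
$Z{\left(r{\left(q{\left(-1 \right)} \right)} \right)} m = \left(\frac{32}{9} - \frac{9}{9}\right) \left(-88\right) = \left(\frac{32}{9} - 1\right) \left(-88\right) = \frac{23}{9} \left(-88\right) = - \frac{2024}{9}$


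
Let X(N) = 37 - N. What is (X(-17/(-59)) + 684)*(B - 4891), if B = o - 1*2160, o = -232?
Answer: -309687726/59 ≈ -5.2489e+6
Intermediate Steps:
B = -2392 (B = -232 - 1*2160 = -232 - 2160 = -2392)
(X(-17/(-59)) + 684)*(B - 4891) = ((37 - (-17)/(-59)) + 684)*(-2392 - 4891) = ((37 - (-17)*(-1)/59) + 684)*(-7283) = ((37 - 1*17/59) + 684)*(-7283) = ((37 - 17/59) + 684)*(-7283) = (2166/59 + 684)*(-7283) = (42522/59)*(-7283) = -309687726/59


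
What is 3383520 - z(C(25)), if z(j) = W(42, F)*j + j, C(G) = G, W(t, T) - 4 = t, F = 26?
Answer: 3382345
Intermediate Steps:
W(t, T) = 4 + t
z(j) = 47*j (z(j) = (4 + 42)*j + j = 46*j + j = 47*j)
3383520 - z(C(25)) = 3383520 - 47*25 = 3383520 - 1*1175 = 3383520 - 1175 = 3382345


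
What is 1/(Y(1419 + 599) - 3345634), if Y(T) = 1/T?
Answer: -2018/6751489411 ≈ -2.9890e-7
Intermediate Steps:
1/(Y(1419 + 599) - 3345634) = 1/(1/(1419 + 599) - 3345634) = 1/(1/2018 - 3345634) = 1/(-6751489411/2018) = -2018/6751489411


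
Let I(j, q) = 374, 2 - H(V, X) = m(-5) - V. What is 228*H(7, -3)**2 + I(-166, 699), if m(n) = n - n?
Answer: 18842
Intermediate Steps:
m(n) = 0
H(V, X) = 2 + V (H(V, X) = 2 - (0 - V) = 2 - (-1)*V = 2 + V)
228*H(7, -3)**2 + I(-166, 699) = 228*(2 + 7)**2 + 374 = 228*9**2 + 374 = 228*81 + 374 = 18468 + 374 = 18842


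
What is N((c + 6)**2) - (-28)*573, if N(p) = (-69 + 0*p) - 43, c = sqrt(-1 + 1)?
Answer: 15932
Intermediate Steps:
c = 0 (c = sqrt(0) = 0)
N(p) = -112 (N(p) = (-69 + 0) - 43 = -69 - 43 = -112)
N((c + 6)**2) - (-28)*573 = -112 - (-28)*573 = -112 - 1*(-16044) = -112 + 16044 = 15932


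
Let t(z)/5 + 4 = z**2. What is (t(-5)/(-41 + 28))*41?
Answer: -4305/13 ≈ -331.15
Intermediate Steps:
t(z) = -20 + 5*z**2
(t(-5)/(-41 + 28))*41 = ((-20 + 5*(-5)**2)/(-41 + 28))*41 = ((-20 + 5*25)/(-13))*41 = ((-20 + 125)*(-1/13))*41 = (105*(-1/13))*41 = -105/13*41 = -4305/13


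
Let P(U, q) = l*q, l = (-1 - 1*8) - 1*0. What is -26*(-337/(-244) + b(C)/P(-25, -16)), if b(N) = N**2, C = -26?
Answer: -86723/549 ≈ -157.97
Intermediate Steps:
l = -9 (l = (-1 - 8) + 0 = -9 + 0 = -9)
P(U, q) = -9*q
-26*(-337/(-244) + b(C)/P(-25, -16)) = -26*(-337/(-244) + (-26)**2/((-9*(-16)))) = -26*(-337*(-1/244) + 676/144) = -26*(337/244 + 676*(1/144)) = -26*(337/244 + 169/36) = -26*6671/1098 = -86723/549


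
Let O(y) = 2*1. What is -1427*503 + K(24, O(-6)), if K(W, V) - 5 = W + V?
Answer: -717750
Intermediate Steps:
O(y) = 2
K(W, V) = 5 + V + W (K(W, V) = 5 + (W + V) = 5 + (V + W) = 5 + V + W)
-1427*503 + K(24, O(-6)) = -1427*503 + (5 + 2 + 24) = -717781 + 31 = -717750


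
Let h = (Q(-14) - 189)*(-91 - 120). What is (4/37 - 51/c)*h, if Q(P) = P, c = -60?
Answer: 30368597/740 ≈ 41039.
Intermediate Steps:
h = 42833 (h = (-14 - 189)*(-91 - 120) = -203*(-211) = 42833)
(4/37 - 51/c)*h = (4/37 - 51/(-60))*42833 = (4*(1/37) - 51*(-1/60))*42833 = (4/37 + 17/20)*42833 = (709/740)*42833 = 30368597/740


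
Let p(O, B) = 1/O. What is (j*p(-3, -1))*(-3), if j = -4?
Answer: -4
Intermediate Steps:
(j*p(-3, -1))*(-3) = -4/(-3)*(-3) = -4*(-⅓)*(-3) = (4/3)*(-3) = -4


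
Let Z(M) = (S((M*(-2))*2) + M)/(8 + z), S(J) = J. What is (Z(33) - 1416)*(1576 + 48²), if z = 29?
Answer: -203665080/37 ≈ -5.5045e+6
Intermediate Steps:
Z(M) = -3*M/37 (Z(M) = ((M*(-2))*2 + M)/(8 + 29) = (-2*M*2 + M)/37 = (-4*M + M)*(1/37) = -3*M*(1/37) = -3*M/37)
(Z(33) - 1416)*(1576 + 48²) = (-3/37*33 - 1416)*(1576 + 48²) = (-99/37 - 1416)*(1576 + 2304) = -52491/37*3880 = -203665080/37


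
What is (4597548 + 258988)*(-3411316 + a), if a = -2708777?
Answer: -29722451977848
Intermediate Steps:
(4597548 + 258988)*(-3411316 + a) = (4597548 + 258988)*(-3411316 - 2708777) = 4856536*(-6120093) = -29722451977848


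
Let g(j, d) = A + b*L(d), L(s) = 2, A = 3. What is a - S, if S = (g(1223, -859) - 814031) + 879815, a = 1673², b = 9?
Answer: 2733124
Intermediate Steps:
g(j, d) = 21 (g(j, d) = 3 + 9*2 = 3 + 18 = 21)
a = 2798929
S = 65805 (S = (21 - 814031) + 879815 = -814010 + 879815 = 65805)
a - S = 2798929 - 1*65805 = 2798929 - 65805 = 2733124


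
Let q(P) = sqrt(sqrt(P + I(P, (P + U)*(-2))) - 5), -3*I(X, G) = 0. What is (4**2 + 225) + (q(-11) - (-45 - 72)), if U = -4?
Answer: 358 + sqrt(-5 + I*sqrt(11)) ≈ 358.71 + 2.3452*I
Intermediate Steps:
I(X, G) = 0 (I(X, G) = -1/3*0 = 0)
q(P) = sqrt(-5 + sqrt(P)) (q(P) = sqrt(sqrt(P + 0) - 5) = sqrt(sqrt(P) - 5) = sqrt(-5 + sqrt(P)))
(4**2 + 225) + (q(-11) - (-45 - 72)) = (4**2 + 225) + (sqrt(-5 + sqrt(-11)) - (-45 - 72)) = (16 + 225) + (sqrt(-5 + I*sqrt(11)) - 1*(-117)) = 241 + (sqrt(-5 + I*sqrt(11)) + 117) = 241 + (117 + sqrt(-5 + I*sqrt(11))) = 358 + sqrt(-5 + I*sqrt(11))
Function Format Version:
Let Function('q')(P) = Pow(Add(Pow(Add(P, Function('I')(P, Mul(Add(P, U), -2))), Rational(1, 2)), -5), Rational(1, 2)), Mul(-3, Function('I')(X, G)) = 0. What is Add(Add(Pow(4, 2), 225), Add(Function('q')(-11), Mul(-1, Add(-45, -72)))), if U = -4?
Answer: Add(358, Pow(Add(-5, Mul(I, Pow(11, Rational(1, 2)))), Rational(1, 2))) ≈ Add(358.71, Mul(2.3452, I))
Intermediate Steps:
Function('I')(X, G) = 0 (Function('I')(X, G) = Mul(Rational(-1, 3), 0) = 0)
Function('q')(P) = Pow(Add(-5, Pow(P, Rational(1, 2))), Rational(1, 2)) (Function('q')(P) = Pow(Add(Pow(Add(P, 0), Rational(1, 2)), -5), Rational(1, 2)) = Pow(Add(Pow(P, Rational(1, 2)), -5), Rational(1, 2)) = Pow(Add(-5, Pow(P, Rational(1, 2))), Rational(1, 2)))
Add(Add(Pow(4, 2), 225), Add(Function('q')(-11), Mul(-1, Add(-45, -72)))) = Add(Add(Pow(4, 2), 225), Add(Pow(Add(-5, Pow(-11, Rational(1, 2))), Rational(1, 2)), Mul(-1, Add(-45, -72)))) = Add(Add(16, 225), Add(Pow(Add(-5, Mul(I, Pow(11, Rational(1, 2)))), Rational(1, 2)), Mul(-1, -117))) = Add(241, Add(Pow(Add(-5, Mul(I, Pow(11, Rational(1, 2)))), Rational(1, 2)), 117)) = Add(241, Add(117, Pow(Add(-5, Mul(I, Pow(11, Rational(1, 2)))), Rational(1, 2)))) = Add(358, Pow(Add(-5, Mul(I, Pow(11, Rational(1, 2)))), Rational(1, 2)))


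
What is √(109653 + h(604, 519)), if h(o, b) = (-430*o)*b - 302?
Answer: I*√134685329 ≈ 11605.0*I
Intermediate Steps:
h(o, b) = -302 - 430*b*o (h(o, b) = -430*b*o - 302 = -302 - 430*b*o)
√(109653 + h(604, 519)) = √(109653 + (-302 - 430*519*604)) = √(109653 + (-302 - 134794680)) = √(109653 - 134794982) = √(-134685329) = I*√134685329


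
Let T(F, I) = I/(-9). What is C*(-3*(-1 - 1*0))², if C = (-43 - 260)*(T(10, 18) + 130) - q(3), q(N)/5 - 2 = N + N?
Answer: -349416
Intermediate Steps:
q(N) = 10 + 10*N (q(N) = 10 + 5*(N + N) = 10 + 5*(2*N) = 10 + 10*N)
T(F, I) = -I/9 (T(F, I) = I*(-⅑) = -I/9)
C = -38824 (C = (-43 - 260)*(-⅑*18 + 130) - (10 + 10*3) = -303*(-2 + 130) - (10 + 30) = -303*128 - 1*40 = -38784 - 40 = -38824)
C*(-3*(-1 - 1*0))² = -38824*9*(-1 - 1*0)² = -38824*9*(-1 + 0)² = -38824*(-3*(-1))² = -38824*3² = -38824*9 = -349416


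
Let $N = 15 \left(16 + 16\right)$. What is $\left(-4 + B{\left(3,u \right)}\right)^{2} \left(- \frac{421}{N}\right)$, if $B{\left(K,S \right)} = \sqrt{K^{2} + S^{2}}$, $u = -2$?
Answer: $- \frac{12209}{480} + \frac{421 \sqrt{13}}{60} \approx -0.13647$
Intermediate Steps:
$N = 480$ ($N = 15 \cdot 32 = 480$)
$\left(-4 + B{\left(3,u \right)}\right)^{2} \left(- \frac{421}{N}\right) = \left(-4 + \sqrt{3^{2} + \left(-2\right)^{2}}\right)^{2} \left(- \frac{421}{480}\right) = \left(-4 + \sqrt{9 + 4}\right)^{2} \left(\left(-421\right) \frac{1}{480}\right) = \left(-4 + \sqrt{13}\right)^{2} \left(- \frac{421}{480}\right) = - \frac{421 \left(-4 + \sqrt{13}\right)^{2}}{480}$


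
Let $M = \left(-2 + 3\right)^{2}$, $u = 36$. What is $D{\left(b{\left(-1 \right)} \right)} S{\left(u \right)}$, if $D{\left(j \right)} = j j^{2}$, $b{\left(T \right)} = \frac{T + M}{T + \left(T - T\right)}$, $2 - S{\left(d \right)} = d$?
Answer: $0$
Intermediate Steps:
$S{\left(d \right)} = 2 - d$
$M = 1$ ($M = 1^{2} = 1$)
$b{\left(T \right)} = \frac{1 + T}{T}$ ($b{\left(T \right)} = \frac{T + 1}{T + \left(T - T\right)} = \frac{1 + T}{T + 0} = \frac{1 + T}{T}$)
$D{\left(j \right)} = j^{3}$
$D{\left(b{\left(-1 \right)} \right)} S{\left(u \right)} = \left(\frac{1 - 1}{-1}\right)^{3} \left(2 - 36\right) = \left(\left(-1\right) 0\right)^{3} \left(2 - 36\right) = 0^{3} \left(-34\right) = 0 \left(-34\right) = 0$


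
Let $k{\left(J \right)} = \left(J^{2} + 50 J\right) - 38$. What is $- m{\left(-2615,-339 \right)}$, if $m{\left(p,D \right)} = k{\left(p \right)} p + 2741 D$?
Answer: $17540876954$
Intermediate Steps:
$k{\left(J \right)} = -38 + J^{2} + 50 J$
$m{\left(p,D \right)} = 2741 D + p \left(-38 + p^{2} + 50 p\right)$ ($m{\left(p,D \right)} = \left(-38 + p^{2} + 50 p\right) p + 2741 D = p \left(-38 + p^{2} + 50 p\right) + 2741 D = 2741 D + p \left(-38 + p^{2} + 50 p\right)$)
$- m{\left(-2615,-339 \right)} = - (2741 \left(-339\right) - 2615 \left(-38 + \left(-2615\right)^{2} + 50 \left(-2615\right)\right)) = - (-929199 - 2615 \left(-38 + 6838225 - 130750\right)) = - (-929199 - 17539947755) = \left(-1\right) \left(-17540876954\right) = 17540876954$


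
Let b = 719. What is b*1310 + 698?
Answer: 942588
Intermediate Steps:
b*1310 + 698 = 719*1310 + 698 = 941890 + 698 = 942588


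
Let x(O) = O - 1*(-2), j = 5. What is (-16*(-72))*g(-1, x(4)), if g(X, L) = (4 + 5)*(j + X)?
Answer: 41472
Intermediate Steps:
x(O) = 2 + O (x(O) = O + 2 = 2 + O)
g(X, L) = 45 + 9*X (g(X, L) = (4 + 5)*(5 + X) = 9*(5 + X) = 45 + 9*X)
(-16*(-72))*g(-1, x(4)) = (-16*(-72))*(45 + 9*(-1)) = 1152*(45 - 9) = 1152*36 = 41472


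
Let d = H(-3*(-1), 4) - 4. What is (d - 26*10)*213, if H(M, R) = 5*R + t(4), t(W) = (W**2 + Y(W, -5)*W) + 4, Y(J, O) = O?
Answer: -51972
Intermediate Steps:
t(W) = 4 + W**2 - 5*W (t(W) = (W**2 - 5*W) + 4 = 4 + W**2 - 5*W)
H(M, R) = 5*R (H(M, R) = 5*R + (4 + 4**2 - 5*4) = 5*R + (4 + 16 - 20) = 5*R + 0 = 5*R)
d = 16 (d = 5*4 - 4 = 20 - 4 = 16)
(d - 26*10)*213 = (16 - 26*10)*213 = (16 - 260)*213 = -244*213 = -51972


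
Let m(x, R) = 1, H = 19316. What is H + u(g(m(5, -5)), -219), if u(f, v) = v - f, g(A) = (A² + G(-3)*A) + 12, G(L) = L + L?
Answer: 19090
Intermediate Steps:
G(L) = 2*L
g(A) = 12 + A² - 6*A (g(A) = (A² + (2*(-3))*A) + 12 = (A² - 6*A) + 12 = 12 + A² - 6*A)
H + u(g(m(5, -5)), -219) = 19316 + (-219 - (12 + 1² - 6*1)) = 19316 + (-219 - (12 + 1 - 6)) = 19316 + (-219 - 1*7) = 19316 + (-219 - 7) = 19316 - 226 = 19090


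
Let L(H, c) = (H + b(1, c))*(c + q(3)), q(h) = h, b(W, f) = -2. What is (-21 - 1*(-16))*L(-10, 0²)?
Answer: 180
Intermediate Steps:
L(H, c) = (-2 + H)*(3 + c) (L(H, c) = (H - 2)*(c + 3) = (-2 + H)*(3 + c))
(-21 - 1*(-16))*L(-10, 0²) = (-21 - 1*(-16))*(-6 - 2*0² + 3*(-10) - 10*0²) = (-21 + 16)*(-6 - 2*0 - 30 - 10*0) = -5*(-6 + 0 - 30 + 0) = -5*(-36) = 180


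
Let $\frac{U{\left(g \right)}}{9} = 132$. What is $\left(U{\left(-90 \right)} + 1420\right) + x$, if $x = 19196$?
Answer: $21804$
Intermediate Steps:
$U{\left(g \right)} = 1188$ ($U{\left(g \right)} = 9 \cdot 132 = 1188$)
$\left(U{\left(-90 \right)} + 1420\right) + x = \left(1188 + 1420\right) + 19196 = 2608 + 19196 = 21804$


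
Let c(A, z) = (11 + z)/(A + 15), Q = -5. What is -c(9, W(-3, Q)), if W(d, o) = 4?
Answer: -5/8 ≈ -0.62500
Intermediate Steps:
c(A, z) = (11 + z)/(15 + A)
-c(9, W(-3, Q)) = -(11 + 4)/(15 + 9) = -15/24 = -1*5/8 = -5/8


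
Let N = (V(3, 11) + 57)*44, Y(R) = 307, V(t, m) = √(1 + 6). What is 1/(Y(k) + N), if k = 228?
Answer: 2815/7910673 - 44*√7/7910673 ≈ 0.00034113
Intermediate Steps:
V(t, m) = √7
N = 2508 + 44*√7 (N = (√7 + 57)*44 = (57 + √7)*44 = 2508 + 44*√7 ≈ 2624.4)
1/(Y(k) + N) = 1/(307 + (2508 + 44*√7)) = 1/(2815 + 44*√7)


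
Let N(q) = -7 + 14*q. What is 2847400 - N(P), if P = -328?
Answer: 2851999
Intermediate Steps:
2847400 - N(P) = 2847400 - (-7 + 14*(-328)) = 2847400 - (-7 - 4592) = 2847400 - 1*(-4599) = 2847400 + 4599 = 2851999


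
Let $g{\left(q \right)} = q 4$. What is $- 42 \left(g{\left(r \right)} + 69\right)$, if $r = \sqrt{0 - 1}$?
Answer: $-2898 - 168 i \approx -2898.0 - 168.0 i$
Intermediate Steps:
$r = i$ ($r = \sqrt{-1} = i \approx 1.0 i$)
$g{\left(q \right)} = 4 q$
$- 42 \left(g{\left(r \right)} + 69\right) = - 42 \left(4 i + 69\right) = - 42 \left(69 + 4 i\right) = -2898 - 168 i$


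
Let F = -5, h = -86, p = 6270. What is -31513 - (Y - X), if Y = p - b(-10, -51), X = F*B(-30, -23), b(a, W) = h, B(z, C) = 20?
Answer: -37969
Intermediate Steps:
b(a, W) = -86
X = -100 (X = -5*20 = -100)
Y = 6356 (Y = 6270 - 1*(-86) = 6270 + 86 = 6356)
-31513 - (Y - X) = -31513 - (6356 - 1*(-100)) = -31513 - (6356 + 100) = -31513 - 1*6456 = -31513 - 6456 = -37969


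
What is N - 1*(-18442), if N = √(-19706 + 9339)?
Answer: 18442 + I*√10367 ≈ 18442.0 + 101.82*I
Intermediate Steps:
N = I*√10367 (N = √(-10367) = I*√10367 ≈ 101.82*I)
N - 1*(-18442) = I*√10367 - 1*(-18442) = I*√10367 + 18442 = 18442 + I*√10367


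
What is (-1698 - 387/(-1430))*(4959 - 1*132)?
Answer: -11718763731/1430 ≈ -8.1949e+6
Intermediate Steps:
(-1698 - 387/(-1430))*(4959 - 1*132) = (-1698 - 387*(-1/1430))*(4959 - 132) = (-1698 + 387/1430)*4827 = -2427753/1430*4827 = -11718763731/1430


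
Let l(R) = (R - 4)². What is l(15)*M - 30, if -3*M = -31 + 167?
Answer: -16546/3 ≈ -5515.3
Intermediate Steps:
l(R) = (-4 + R)²
M = -136/3 (M = -(-31 + 167)/3 = -⅓*136 = -136/3 ≈ -45.333)
l(15)*M - 30 = (-4 + 15)²*(-136/3) - 30 = 11²*(-136/3) - 30 = 121*(-136/3) - 30 = -16456/3 - 30 = -16546/3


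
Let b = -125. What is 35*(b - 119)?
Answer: -8540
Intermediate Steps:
35*(b - 119) = 35*(-125 - 119) = 35*(-244) = -8540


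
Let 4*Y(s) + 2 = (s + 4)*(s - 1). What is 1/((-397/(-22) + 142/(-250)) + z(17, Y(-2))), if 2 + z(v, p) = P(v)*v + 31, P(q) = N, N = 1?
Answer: 2750/174563 ≈ 0.015754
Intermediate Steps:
P(q) = 1
Y(s) = -1/2 + (-1 + s)*(4 + s)/4 (Y(s) = -1/2 + ((s + 4)*(s - 1))/4 = -1/2 + ((4 + s)*(-1 + s))/4 = -1/2 + ((-1 + s)*(4 + s))/4 = -1/2 + (-1 + s)*(4 + s)/4)
z(v, p) = 29 + v (z(v, p) = -2 + (1*v + 31) = -2 + (v + 31) = -2 + (31 + v) = 29 + v)
1/((-397/(-22) + 142/(-250)) + z(17, Y(-2))) = 1/((-397/(-22) + 142/(-250)) + (29 + 17)) = 1/((-397*(-1/22) + 142*(-1/250)) + 46) = 1/((397/22 - 71/125) + 46) = 1/(48063/2750 + 46) = 1/(174563/2750) = 2750/174563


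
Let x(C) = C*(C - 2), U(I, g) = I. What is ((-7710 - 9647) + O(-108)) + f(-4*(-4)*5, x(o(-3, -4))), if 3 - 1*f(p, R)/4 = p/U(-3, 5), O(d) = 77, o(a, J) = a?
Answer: -51484/3 ≈ -17161.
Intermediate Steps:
x(C) = C*(-2 + C)
f(p, R) = 12 + 4*p/3 (f(p, R) = 12 - 4*p/(-3) = 12 - 4*p*(-1)/3 = 12 - (-4)*p/3 = 12 + 4*p/3)
((-7710 - 9647) + O(-108)) + f(-4*(-4)*5, x(o(-3, -4))) = ((-7710 - 9647) + 77) + (12 + 4*(-4*(-4)*5)/3) = (-17357 + 77) + (12 + 4*(16*5)/3) = -17280 + (12 + (4/3)*80) = -17280 + (12 + 320/3) = -17280 + 356/3 = -51484/3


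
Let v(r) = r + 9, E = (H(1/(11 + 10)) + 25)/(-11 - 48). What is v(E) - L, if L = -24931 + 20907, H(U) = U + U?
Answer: 4996360/1239 ≈ 4032.6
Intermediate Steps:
H(U) = 2*U
E = -527/1239 (E = (2/(11 + 10) + 25)/(-11 - 48) = (2/21 + 25)/(-59) = (2*(1/21) + 25)*(-1/59) = (2/21 + 25)*(-1/59) = (527/21)*(-1/59) = -527/1239 ≈ -0.42534)
v(r) = 9 + r
L = -4024
v(E) - L = (9 - 527/1239) - 1*(-4024) = 10624/1239 + 4024 = 4996360/1239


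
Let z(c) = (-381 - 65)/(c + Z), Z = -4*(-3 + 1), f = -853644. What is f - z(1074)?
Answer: -461821181/541 ≈ -8.5364e+5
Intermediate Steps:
Z = 8 (Z = -4*(-2) = 8)
z(c) = -446/(8 + c) (z(c) = (-381 - 65)/(c + 8) = -446/(8 + c))
f - z(1074) = -853644 - (-446)/(8 + 1074) = -853644 - (-446)/1082 = -853644 - 1*(-223/541) = -853644 + 223/541 = -461821181/541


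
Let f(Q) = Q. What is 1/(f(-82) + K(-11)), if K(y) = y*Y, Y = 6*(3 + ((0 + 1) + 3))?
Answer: -1/544 ≈ -0.0018382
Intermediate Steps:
Y = 42 (Y = 6*(3 + (1 + 3)) = 6*(3 + 4) = 6*7 = 42)
K(y) = 42*y (K(y) = y*42 = 42*y)
1/(f(-82) + K(-11)) = 1/(-82 + 42*(-11)) = 1/(-82 - 462) = 1/(-544) = -1/544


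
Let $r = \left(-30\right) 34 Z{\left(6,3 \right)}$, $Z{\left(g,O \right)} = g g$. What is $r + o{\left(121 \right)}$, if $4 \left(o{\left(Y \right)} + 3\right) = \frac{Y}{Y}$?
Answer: $- \frac{146891}{4} \approx -36723.0$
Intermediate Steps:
$Z{\left(g,O \right)} = g^{2}$
$o{\left(Y \right)} = - \frac{11}{4}$ ($o{\left(Y \right)} = -3 + \frac{Y \frac{1}{Y}}{4} = -3 + \frac{1}{4} \cdot 1 = -3 + \frac{1}{4} = - \frac{11}{4}$)
$r = -36720$ ($r = \left(-30\right) 34 \cdot 6^{2} = \left(-1020\right) 36 = -36720$)
$r + o{\left(121 \right)} = -36720 - \frac{11}{4} = - \frac{146891}{4}$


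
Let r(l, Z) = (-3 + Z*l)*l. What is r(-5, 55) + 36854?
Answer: 38244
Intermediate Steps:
r(l, Z) = l*(-3 + Z*l)
r(-5, 55) + 36854 = -5*(-3 + 55*(-5)) + 36854 = -5*(-3 - 275) + 36854 = -5*(-278) + 36854 = 1390 + 36854 = 38244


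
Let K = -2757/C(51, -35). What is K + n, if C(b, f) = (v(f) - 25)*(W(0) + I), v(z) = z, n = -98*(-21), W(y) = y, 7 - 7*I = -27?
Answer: 1405873/680 ≈ 2067.5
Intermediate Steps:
I = 34/7 (I = 1 - 1/7*(-27) = 1 + 27/7 = 34/7 ≈ 4.8571)
n = 2058
C(b, f) = -850/7 + 34*f/7 (C(b, f) = (f - 25)*(0 + 34/7) = (-25 + f)*(34/7) = -850/7 + 34*f/7)
K = 6433/680 (K = -2757/(-850/7 + (34/7)*(-35)) = -2757/(-850/7 - 170) = -2757/(-2040/7) = -2757*(-7/2040) = 6433/680 ≈ 9.4603)
K + n = 6433/680 + 2058 = 1405873/680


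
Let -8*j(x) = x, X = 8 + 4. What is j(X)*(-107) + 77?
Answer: 475/2 ≈ 237.50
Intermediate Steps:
X = 12
j(x) = -x/8
j(X)*(-107) + 77 = -1/8*12*(-107) + 77 = -3/2*(-107) + 77 = 321/2 + 77 = 475/2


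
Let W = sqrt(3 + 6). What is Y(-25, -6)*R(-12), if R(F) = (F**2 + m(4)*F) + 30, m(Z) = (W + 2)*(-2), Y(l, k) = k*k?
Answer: 10584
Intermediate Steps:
W = 3 (W = sqrt(9) = 3)
Y(l, k) = k**2
m(Z) = -10 (m(Z) = (3 + 2)*(-2) = 5*(-2) = -10)
R(F) = 30 + F**2 - 10*F (R(F) = (F**2 - 10*F) + 30 = 30 + F**2 - 10*F)
Y(-25, -6)*R(-12) = (-6)**2*(30 + (-12)**2 - 10*(-12)) = 36*(30 + 144 + 120) = 36*294 = 10584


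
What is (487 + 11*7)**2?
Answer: 318096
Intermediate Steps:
(487 + 11*7)**2 = (487 + 77)**2 = 564**2 = 318096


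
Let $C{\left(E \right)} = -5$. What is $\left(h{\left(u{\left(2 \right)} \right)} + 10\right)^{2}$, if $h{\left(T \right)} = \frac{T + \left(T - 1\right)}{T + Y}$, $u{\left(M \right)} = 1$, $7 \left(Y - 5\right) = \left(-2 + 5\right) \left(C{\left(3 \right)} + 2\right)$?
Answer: $\frac{113569}{1089} \approx 104.29$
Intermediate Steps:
$Y = \frac{26}{7}$ ($Y = 5 + \frac{\left(-2 + 5\right) \left(-5 + 2\right)}{7} = 5 + \frac{3 \left(-3\right)}{7} = 5 + \frac{1}{7} \left(-9\right) = 5 - \frac{9}{7} = \frac{26}{7} \approx 3.7143$)
$h{\left(T \right)} = \frac{-1 + 2 T}{\frac{26}{7} + T}$ ($h{\left(T \right)} = \frac{T + \left(T - 1\right)}{T + \frac{26}{7}} = \frac{T + \left(-1 + T\right)}{\frac{26}{7} + T} = \frac{-1 + 2 T}{\frac{26}{7} + T}$)
$\left(h{\left(u{\left(2 \right)} \right)} + 10\right)^{2} = \left(\frac{7 \left(-1 + 2 \cdot 1\right)}{26 + 7 \cdot 1} + 10\right)^{2} = \left(\frac{7 \left(-1 + 2\right)}{26 + 7} + 10\right)^{2} = \left(7 \cdot \frac{1}{33} \cdot 1 + 10\right)^{2} = \left(\frac{7}{33} + 10\right)^{2} = \left(\frac{337}{33}\right)^{2} = \frac{113569}{1089}$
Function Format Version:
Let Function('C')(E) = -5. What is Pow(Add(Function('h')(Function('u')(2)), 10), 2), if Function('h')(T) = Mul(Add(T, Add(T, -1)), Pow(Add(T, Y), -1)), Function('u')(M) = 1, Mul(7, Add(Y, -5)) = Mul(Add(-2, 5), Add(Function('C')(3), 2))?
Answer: Rational(113569, 1089) ≈ 104.29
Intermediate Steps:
Y = Rational(26, 7) (Y = Add(5, Mul(Rational(1, 7), Mul(Add(-2, 5), Add(-5, 2)))) = Add(5, Mul(Rational(1, 7), Mul(3, -3))) = Add(5, Mul(Rational(1, 7), -9)) = Add(5, Rational(-9, 7)) = Rational(26, 7) ≈ 3.7143)
Function('h')(T) = Mul(Pow(Add(Rational(26, 7), T), -1), Add(-1, Mul(2, T))) (Function('h')(T) = Mul(Add(T, Add(T, -1)), Pow(Add(T, Rational(26, 7)), -1)) = Mul(Add(T, Add(-1, T)), Pow(Add(Rational(26, 7), T), -1)) = Mul(Add(-1, Mul(2, T)), Pow(Add(Rational(26, 7), T), -1)) = Mul(Pow(Add(Rational(26, 7), T), -1), Add(-1, Mul(2, T))))
Pow(Add(Function('h')(Function('u')(2)), 10), 2) = Pow(Add(Mul(7, Pow(Add(26, Mul(7, 1)), -1), Add(-1, Mul(2, 1))), 10), 2) = Pow(Add(Mul(7, Pow(Add(26, 7), -1), Add(-1, 2)), 10), 2) = Pow(Add(Mul(7, Pow(33, -1), 1), 10), 2) = Pow(Add(Mul(7, Rational(1, 33), 1), 10), 2) = Pow(Add(Rational(7, 33), 10), 2) = Pow(Rational(337, 33), 2) = Rational(113569, 1089)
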